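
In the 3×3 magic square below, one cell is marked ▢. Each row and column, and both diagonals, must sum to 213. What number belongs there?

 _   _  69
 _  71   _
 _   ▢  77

Using column 3: 69 + 77 + ? → (2,3) = 213 − 146 = 67.
Using main diagonal: 71 + 77 + ? → (1,1) = 213 − 148 = 65.
Anti-diagonal needs 213; the known cells sum to 140, so (3,1) = 73.
Row 1: 65 + 69 + ? = 213, so (1,2) = 79.
The remaining cell in row 2 is (2,1) = 213 − 138 = 75.
Row 3: 73 + 77 + ? = 213, so (3,2) = 63.

63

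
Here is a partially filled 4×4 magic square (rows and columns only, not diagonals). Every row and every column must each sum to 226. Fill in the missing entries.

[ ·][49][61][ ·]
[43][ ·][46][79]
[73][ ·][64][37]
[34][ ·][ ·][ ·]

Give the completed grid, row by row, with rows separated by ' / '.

Row 2 needs 226; the known cells sum to 168, so (2,2) = 58.
Row 3 must total 226; the given cells sum to 174, so (3,2) = 52.
The remaining cell in column 1 is (1,1) = 226 − 150 = 76.
Column 2: 49 + 58 + 52 + ? = 226, so (4,2) = 67.
From column 3, 226 − (61 + 46 + 64) gives (4,3) = 55.
Using row 1: 76 + 49 + 61 + ? → (1,4) = 226 − 186 = 40.
From row 4, 226 − (34 + 67 + 55) gives (4,4) = 70.

76 49 61 40 / 43 58 46 79 / 73 52 64 37 / 34 67 55 70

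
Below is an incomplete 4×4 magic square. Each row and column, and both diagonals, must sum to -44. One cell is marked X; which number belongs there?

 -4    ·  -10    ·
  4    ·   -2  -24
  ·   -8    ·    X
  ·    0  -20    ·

Row 2 must total -44; the given cells sum to -22, so (2,2) = -22.
The remaining cell in column 2 is (1,2) = -44 − (-30) = -14.
Using column 3: -10 + (-2) + (-20) + ? → (3,3) = -44 − (-32) = -12.
Main diagonal must total -44; the given cells sum to -38, so (4,4) = -6.
Row 1 needs -44; the known cells sum to -28, so (1,4) = -16.
The remaining cell in row 4 is (4,1) = -44 − (-26) = -18.
Column 1 needs -44; the known cells sum to -18, so (3,1) = -26.
Using column 4: -16 + (-24) + (-6) + ? → (3,4) = -44 − (-46) = 2.

2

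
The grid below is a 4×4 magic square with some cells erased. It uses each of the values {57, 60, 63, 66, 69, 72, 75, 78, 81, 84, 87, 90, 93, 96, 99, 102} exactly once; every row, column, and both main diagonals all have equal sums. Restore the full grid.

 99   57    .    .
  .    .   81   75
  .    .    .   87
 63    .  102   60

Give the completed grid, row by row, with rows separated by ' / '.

The 16 entries sum to 1272, so each line sums to 1272/4 = 318.
Row 4: 63 + 102 + 60 + ? = 318, so (4,2) = 93.
From column 4, 318 − (75 + 87 + 60) gives (1,4) = 96.
Anti-diagonal: 96 + 81 + 63 + ? = 318, so (3,2) = 78.
The remaining cell in row 1 is (1,3) = 318 − 252 = 66.
The remaining cell in column 2 is (2,2) = 318 − 228 = 90.
Column 3 must total 318; the given cells sum to 249, so (3,3) = 69.
Row 2 must total 318; the given cells sum to 246, so (2,1) = 72.
Row 3 must total 318; the given cells sum to 234, so (3,1) = 84.

99 57 66 96 / 72 90 81 75 / 84 78 69 87 / 63 93 102 60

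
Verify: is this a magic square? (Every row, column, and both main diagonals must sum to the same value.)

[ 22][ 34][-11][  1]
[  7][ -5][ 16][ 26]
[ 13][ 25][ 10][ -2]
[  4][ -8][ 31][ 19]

Row 1: 22 + 34 + (-11) + 1 = 46.
Row 2: 7 + (-5) + 16 + 26 = 44.
Row 3: 13 + 25 + 10 + (-2) = 46.
Row 4: 4 + (-8) + 31 + 19 = 46.
Column 1: 22 + 7 + 13 + 4 = 46.
Column 2: 34 + (-5) + 25 + (-8) = 46.
Column 3: -11 + 16 + 10 + 31 = 46.
Column 4: 1 + 26 + (-2) + 19 = 44.
Main diagonal: 22 + (-5) + 10 + 19 = 46.
Anti-diagonal: 1 + 16 + 25 + 4 = 46.

No — main diagonal sums to 46 but column 4 sums to 44.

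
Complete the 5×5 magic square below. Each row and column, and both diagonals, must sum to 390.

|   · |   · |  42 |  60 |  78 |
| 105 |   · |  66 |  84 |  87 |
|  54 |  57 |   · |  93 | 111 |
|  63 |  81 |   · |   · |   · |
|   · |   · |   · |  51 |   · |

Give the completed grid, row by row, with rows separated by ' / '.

From row 2, 390 − (105 + 66 + 84 + 87) gives (2,2) = 48.
Row 3 needs 390; the known cells sum to 315, so (3,3) = 75.
Column 4 needs 390; the known cells sum to 288, so (4,4) = 102.
Using anti-diagonal: 78 + 84 + 75 + 81 + ? → (5,1) = 390 − 318 = 72.
Column 1 needs 390; the known cells sum to 294, so (1,1) = 96.
Using main diagonal: 96 + 48 + 75 + 102 + ? → (5,5) = 390 − 321 = 69.
Using row 1: 96 + 42 + 60 + 78 + ? → (1,2) = 390 − 276 = 114.
Using column 2: 114 + 48 + 57 + 81 + ? → (5,2) = 390 − 300 = 90.
The remaining cell in column 5 is (4,5) = 390 − 345 = 45.
Row 4: 63 + 81 + 102 + 45 + ? = 390, so (4,3) = 99.
Row 5: 72 + 90 + 51 + 69 + ? = 390, so (5,3) = 108.

96 114 42 60 78 / 105 48 66 84 87 / 54 57 75 93 111 / 63 81 99 102 45 / 72 90 108 51 69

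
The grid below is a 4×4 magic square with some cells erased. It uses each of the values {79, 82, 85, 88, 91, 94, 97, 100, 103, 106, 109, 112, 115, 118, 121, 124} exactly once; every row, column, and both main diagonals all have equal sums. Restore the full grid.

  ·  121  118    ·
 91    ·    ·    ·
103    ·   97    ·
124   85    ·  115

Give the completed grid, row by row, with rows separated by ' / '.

The 16 entries sum to 1624, so each line sums to 1624/4 = 406.
The remaining cell in row 4 is (4,3) = 406 − 324 = 82.
From column 1, 406 − (91 + 103 + 124) gives (1,1) = 88.
The remaining cell in column 3 is (2,3) = 406 − 297 = 109.
Main diagonal needs 406; the known cells sum to 300, so (2,2) = 106.
From row 1, 406 − (88 + 121 + 118) gives (1,4) = 79.
Row 2: 91 + 106 + 109 + ? = 406, so (2,4) = 100.
Column 2: 121 + 106 + 85 + ? = 406, so (3,2) = 94.
Using column 4: 79 + 100 + 115 + ? → (3,4) = 406 − 294 = 112.

88 121 118 79 / 91 106 109 100 / 103 94 97 112 / 124 85 82 115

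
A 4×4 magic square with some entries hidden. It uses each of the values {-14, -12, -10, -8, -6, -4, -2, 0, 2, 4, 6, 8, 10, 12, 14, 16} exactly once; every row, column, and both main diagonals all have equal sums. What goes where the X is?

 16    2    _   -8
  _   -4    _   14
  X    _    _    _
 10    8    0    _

The 16 entries sum to 16, so each line sums to 16/4 = 4.
Row 1 must total 4; the given cells sum to 10, so (1,3) = -6.
Row 4 needs 4; the known cells sum to 18, so (4,4) = -14.
Column 2 needs 4; the known cells sum to 6, so (3,2) = -2.
Using column 4: -8 + 14 + (-14) + ? → (3,4) = 4 − (-8) = 12.
Main diagonal needs 4; the known cells sum to -2, so (3,3) = 6.
Using anti-diagonal: -8 + (-2) + 10 + ? → (2,3) = 4 − 0 = 4.
Using row 2: -4 + 4 + 14 + ? → (2,1) = 4 − 14 = -10.
From row 3, 4 − (-2 + 6 + 12) gives (3,1) = -12.

-12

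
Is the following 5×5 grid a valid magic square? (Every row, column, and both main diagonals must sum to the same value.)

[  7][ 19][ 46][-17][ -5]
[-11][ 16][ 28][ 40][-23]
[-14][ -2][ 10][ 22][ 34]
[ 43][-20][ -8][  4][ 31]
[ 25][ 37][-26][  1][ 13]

Yes

Row 1: 7 + 19 + 46 + (-17) + (-5) = 50.
Row 2: -11 + 16 + 28 + 40 + (-23) = 50.
Row 3: -14 + (-2) + 10 + 22 + 34 = 50.
Row 4: 43 + (-20) + (-8) + 4 + 31 = 50.
Row 5: 25 + 37 + (-26) + 1 + 13 = 50.
Column 1: 7 + (-11) + (-14) + 43 + 25 = 50.
Column 2: 19 + 16 + (-2) + (-20) + 37 = 50.
Column 3: 46 + 28 + 10 + (-8) + (-26) = 50.
Column 4: -17 + 40 + 22 + 4 + 1 = 50.
Column 5: -5 + (-23) + 34 + 31 + 13 = 50.
Main diagonal: 7 + 16 + 10 + 4 + 13 = 50.
Anti-diagonal: -5 + 40 + 10 + (-20) + 25 = 50.
All lines sum to 50.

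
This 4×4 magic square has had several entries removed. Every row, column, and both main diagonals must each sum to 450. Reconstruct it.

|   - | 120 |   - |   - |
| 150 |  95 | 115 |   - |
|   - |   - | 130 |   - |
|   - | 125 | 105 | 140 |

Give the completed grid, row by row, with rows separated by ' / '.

85 120 100 145 / 150 95 115 90 / 135 110 130 75 / 80 125 105 140

The remaining cell in row 2 is (2,4) = 450 − 360 = 90.
The remaining cell in row 4 is (4,1) = 450 − 370 = 80.
Column 2 must total 450; the given cells sum to 340, so (3,2) = 110.
The remaining cell in column 3 is (1,3) = 450 − 350 = 100.
Main diagonal must total 450; the given cells sum to 365, so (1,1) = 85.
From anti-diagonal, 450 − (115 + 110 + 80) gives (1,4) = 145.
From column 1, 450 − (85 + 150 + 80) gives (3,1) = 135.
The remaining cell in column 4 is (3,4) = 450 − 375 = 75.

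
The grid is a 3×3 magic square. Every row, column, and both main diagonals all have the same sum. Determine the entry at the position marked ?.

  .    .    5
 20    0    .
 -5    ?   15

Anti-diagonal is complete and sums to 0; that is the magic constant.
Row 2 must total 0; the given cells sum to 20, so (2,3) = -20.
Row 3 must total 0; the given cells sum to 10, so (3,2) = -10.

-10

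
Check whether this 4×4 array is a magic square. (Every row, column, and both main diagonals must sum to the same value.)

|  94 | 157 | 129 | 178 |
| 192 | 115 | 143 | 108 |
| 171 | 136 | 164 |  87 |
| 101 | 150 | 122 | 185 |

Yes

Row 1: 94 + 157 + 129 + 178 = 558.
Row 2: 192 + 115 + 143 + 108 = 558.
Row 3: 171 + 136 + 164 + 87 = 558.
Row 4: 101 + 150 + 122 + 185 = 558.
Column 1: 94 + 192 + 171 + 101 = 558.
Column 2: 157 + 115 + 136 + 150 = 558.
Column 3: 129 + 143 + 164 + 122 = 558.
Column 4: 178 + 108 + 87 + 185 = 558.
Main diagonal: 94 + 115 + 164 + 185 = 558.
Anti-diagonal: 178 + 143 + 136 + 101 = 558.
All lines sum to 558.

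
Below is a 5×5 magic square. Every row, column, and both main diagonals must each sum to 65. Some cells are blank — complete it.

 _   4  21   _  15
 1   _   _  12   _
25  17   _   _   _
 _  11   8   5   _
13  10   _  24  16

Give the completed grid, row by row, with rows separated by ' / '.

Using row 5: 13 + 10 + 24 + 16 + ? → (5,3) = 65 − 63 = 2.
From column 2, 65 − (4 + 17 + 11 + 10) gives (2,2) = 23.
From anti-diagonal, 65 − (15 + 12 + 11 + 13) gives (3,3) = 14.
Column 3 must total 65; the given cells sum to 45, so (2,3) = 20.
Main diagonal must total 65; the given cells sum to 58, so (1,1) = 7.
The remaining cell in row 1 is (1,4) = 65 − 47 = 18.
Row 2 must total 65; the given cells sum to 56, so (2,5) = 9.
Column 1 must total 65; the given cells sum to 46, so (4,1) = 19.
From column 4, 65 − (18 + 12 + 5 + 24) gives (3,4) = 6.
From row 3, 65 − (25 + 17 + 14 + 6) gives (3,5) = 3.
The remaining cell in row 4 is (4,5) = 65 − 43 = 22.

7 4 21 18 15 / 1 23 20 12 9 / 25 17 14 6 3 / 19 11 8 5 22 / 13 10 2 24 16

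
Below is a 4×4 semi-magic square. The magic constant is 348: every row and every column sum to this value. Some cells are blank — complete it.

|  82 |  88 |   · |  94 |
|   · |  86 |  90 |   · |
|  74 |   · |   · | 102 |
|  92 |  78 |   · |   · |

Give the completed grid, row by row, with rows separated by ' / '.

82 88 84 94 / 100 86 90 72 / 74 96 76 102 / 92 78 98 80

Row 1 must total 348; the given cells sum to 264, so (1,3) = 84.
The remaining cell in column 1 is (2,1) = 348 − 248 = 100.
Column 2: 88 + 86 + 78 + ? = 348, so (3,2) = 96.
Row 2 needs 348; the known cells sum to 276, so (2,4) = 72.
The remaining cell in row 3 is (3,3) = 348 − 272 = 76.
The remaining cell in column 3 is (4,3) = 348 − 250 = 98.
From column 4, 348 − (94 + 72 + 102) gives (4,4) = 80.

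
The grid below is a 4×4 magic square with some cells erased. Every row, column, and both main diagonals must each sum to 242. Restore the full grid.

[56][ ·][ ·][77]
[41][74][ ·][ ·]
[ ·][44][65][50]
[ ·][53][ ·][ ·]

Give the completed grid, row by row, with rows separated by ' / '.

56 71 38 77 / 41 74 59 68 / 83 44 65 50 / 62 53 80 47

Row 3 must total 242; the given cells sum to 159, so (3,1) = 83.
Using column 1: 56 + 41 + 83 + ? → (4,1) = 242 − 180 = 62.
Column 2 must total 242; the given cells sum to 171, so (1,2) = 71.
The remaining cell in main diagonal is (4,4) = 242 − 195 = 47.
Anti-diagonal: 77 + 44 + 62 + ? = 242, so (2,3) = 59.
The remaining cell in row 1 is (1,3) = 242 − 204 = 38.
From row 2, 242 − (41 + 74 + 59) gives (2,4) = 68.
From row 4, 242 − (62 + 53 + 47) gives (4,3) = 80.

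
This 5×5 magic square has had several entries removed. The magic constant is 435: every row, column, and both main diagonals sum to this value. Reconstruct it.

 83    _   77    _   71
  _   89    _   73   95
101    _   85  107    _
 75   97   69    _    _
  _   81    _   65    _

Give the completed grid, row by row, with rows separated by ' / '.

Anti-diagonal: 71 + 73 + 85 + 97 + ? = 435, so (5,1) = 109.
Column 1 needs 435; the known cells sum to 368, so (2,1) = 67.
Row 2 must total 435; the given cells sum to 324, so (2,3) = 111.
Column 3: 77 + 111 + 85 + 69 + ? = 435, so (5,3) = 93.
Row 5: 109 + 81 + 93 + 65 + ? = 435, so (5,5) = 87.
Main diagonal must total 435; the given cells sum to 344, so (4,4) = 91.
From row 4, 435 − (75 + 97 + 69 + 91) gives (4,5) = 103.
The remaining cell in column 4 is (1,4) = 435 − 336 = 99.
From column 5, 435 − (71 + 95 + 103 + 87) gives (3,5) = 79.
Row 1 must total 435; the given cells sum to 330, so (1,2) = 105.
Row 3 needs 435; the known cells sum to 372, so (3,2) = 63.

83 105 77 99 71 / 67 89 111 73 95 / 101 63 85 107 79 / 75 97 69 91 103 / 109 81 93 65 87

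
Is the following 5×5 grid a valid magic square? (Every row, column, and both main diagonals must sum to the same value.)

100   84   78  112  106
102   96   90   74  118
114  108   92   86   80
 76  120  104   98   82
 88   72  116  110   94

Row 1: 100 + 84 + 78 + 112 + 106 = 480.
Row 2: 102 + 96 + 90 + 74 + 118 = 480.
Row 3: 114 + 108 + 92 + 86 + 80 = 480.
Row 4: 76 + 120 + 104 + 98 + 82 = 480.
Row 5: 88 + 72 + 116 + 110 + 94 = 480.
Column 1: 100 + 102 + 114 + 76 + 88 = 480.
Column 2: 84 + 96 + 108 + 120 + 72 = 480.
Column 3: 78 + 90 + 92 + 104 + 116 = 480.
Column 4: 112 + 74 + 86 + 98 + 110 = 480.
Column 5: 106 + 118 + 80 + 82 + 94 = 480.
Main diagonal: 100 + 96 + 92 + 98 + 94 = 480.
Anti-diagonal: 106 + 74 + 92 + 120 + 88 = 480.
All lines sum to 480.

Yes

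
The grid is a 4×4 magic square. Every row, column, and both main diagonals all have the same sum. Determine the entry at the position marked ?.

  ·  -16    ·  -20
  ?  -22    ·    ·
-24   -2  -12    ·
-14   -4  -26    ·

4

Column 2 is complete and sums to -44; that is the magic constant.
Row 3 needs -44; the known cells sum to -38, so (3,4) = -6.
Row 4 must total -44; the given cells sum to -44, so (4,4) = 0.
Column 4 must total -44; the given cells sum to -26, so (2,4) = -18.
From main diagonal, -44 − (-22 + (-12) + 0) gives (1,1) = -10.
From anti-diagonal, -44 − (-20 + (-2) + (-14)) gives (2,3) = -8.
The remaining cell in row 1 is (1,3) = -44 − (-46) = 2.
From row 2, -44 − (-22 + (-8) + (-18)) gives (2,1) = 4.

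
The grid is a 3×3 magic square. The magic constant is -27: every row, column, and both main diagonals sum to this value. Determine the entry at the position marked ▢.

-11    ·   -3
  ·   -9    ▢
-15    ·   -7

Using row 1: -11 + (-3) + ? → (1,2) = -27 − (-14) = -13.
Row 3 needs -27; the known cells sum to -22, so (3,2) = -5.
Column 1: -11 + (-15) + ? = -27, so (2,1) = -1.
Using column 3: -3 + (-7) + ? → (2,3) = -27 − (-10) = -17.

-17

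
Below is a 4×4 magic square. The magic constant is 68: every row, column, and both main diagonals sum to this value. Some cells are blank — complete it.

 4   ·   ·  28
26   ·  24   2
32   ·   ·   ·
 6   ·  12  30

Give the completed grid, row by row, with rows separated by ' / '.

From row 2, 68 − (26 + 24 + 2) gives (2,2) = 16.
From row 4, 68 − (6 + 12 + 30) gives (4,2) = 20.
Column 4: 28 + 2 + 30 + ? = 68, so (3,4) = 8.
Main diagonal must total 68; the given cells sum to 50, so (3,3) = 18.
Anti-diagonal must total 68; the given cells sum to 58, so (3,2) = 10.
Column 2 must total 68; the given cells sum to 46, so (1,2) = 22.
Column 3 needs 68; the known cells sum to 54, so (1,3) = 14.

4 22 14 28 / 26 16 24 2 / 32 10 18 8 / 6 20 12 30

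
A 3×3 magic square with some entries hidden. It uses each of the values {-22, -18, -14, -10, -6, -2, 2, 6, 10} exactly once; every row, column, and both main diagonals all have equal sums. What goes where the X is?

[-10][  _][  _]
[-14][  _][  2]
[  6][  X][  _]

The 9 entries sum to -54, so each line sums to -54/3 = -18.
Using row 2: -14 + 2 + ? → (2,2) = -18 − (-12) = -6.
From main diagonal, -18 − (-10 + (-6)) gives (3,3) = -2.
Anti-diagonal must total -18; the given cells sum to 0, so (1,3) = -18.
Row 1 needs -18; the known cells sum to -28, so (1,2) = 10.
Row 3 must total -18; the given cells sum to 4, so (3,2) = -22.

-22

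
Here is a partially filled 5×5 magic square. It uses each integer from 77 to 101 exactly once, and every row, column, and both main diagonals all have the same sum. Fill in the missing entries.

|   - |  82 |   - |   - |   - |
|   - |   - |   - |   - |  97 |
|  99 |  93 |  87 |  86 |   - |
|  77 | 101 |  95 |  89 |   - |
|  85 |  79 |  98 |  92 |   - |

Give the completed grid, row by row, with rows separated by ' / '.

88 82 81 100 94 / 96 90 84 78 97 / 99 93 87 86 80 / 77 101 95 89 83 / 85 79 98 92 91

The entries are 77 through 101, which sum to 2225, so each line sums to 2225/5 = 445.
Row 3 needs 445; the known cells sum to 365, so (3,5) = 80.
Row 4 must total 445; the given cells sum to 362, so (4,5) = 83.
Row 5 must total 445; the given cells sum to 354, so (5,5) = 91.
Column 2 needs 445; the known cells sum to 355, so (2,2) = 90.
The remaining cell in column 5 is (1,5) = 445 − 351 = 94.
The remaining cell in main diagonal is (1,1) = 445 − 357 = 88.
Anti-diagonal needs 445; the known cells sum to 367, so (2,4) = 78.
From column 1, 445 − (88 + 99 + 77 + 85) gives (2,1) = 96.
The remaining cell in column 4 is (1,4) = 445 − 345 = 100.
From row 1, 445 − (88 + 82 + 100 + 94) gives (1,3) = 81.
Row 2 must total 445; the given cells sum to 361, so (2,3) = 84.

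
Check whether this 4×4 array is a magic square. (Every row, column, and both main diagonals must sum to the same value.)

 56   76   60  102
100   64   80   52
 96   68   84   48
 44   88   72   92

Row 1: 56 + 76 + 60 + 102 = 294.
Row 2: 100 + 64 + 80 + 52 = 296.
Row 3: 96 + 68 + 84 + 48 = 296.
Row 4: 44 + 88 + 72 + 92 = 296.
Column 1: 56 + 100 + 96 + 44 = 296.
Column 2: 76 + 64 + 68 + 88 = 296.
Column 3: 60 + 80 + 84 + 72 = 296.
Column 4: 102 + 52 + 48 + 92 = 294.
Main diagonal: 56 + 64 + 84 + 92 = 296.
Anti-diagonal: 102 + 80 + 68 + 44 = 294.

No — anti-diagonal sums to 294 but main diagonal sums to 296.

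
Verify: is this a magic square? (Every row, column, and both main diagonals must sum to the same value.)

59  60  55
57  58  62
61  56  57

Row 1: 59 + 60 + 55 = 174.
Row 2: 57 + 58 + 62 = 177.
Row 3: 61 + 56 + 57 = 174.
Column 1: 59 + 57 + 61 = 177.
Column 2: 60 + 58 + 56 = 174.
Column 3: 55 + 62 + 57 = 174.
Main diagonal: 59 + 58 + 57 = 174.
Anti-diagonal: 55 + 58 + 61 = 174.

No — row 3 sums to 174 but column 1 sums to 177.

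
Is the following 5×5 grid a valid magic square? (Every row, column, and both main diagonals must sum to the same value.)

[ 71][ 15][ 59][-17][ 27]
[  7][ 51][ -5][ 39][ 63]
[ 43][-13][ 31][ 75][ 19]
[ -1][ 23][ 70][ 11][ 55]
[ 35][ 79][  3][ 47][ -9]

Row 1: 71 + 15 + 59 + (-17) + 27 = 155.
Row 2: 7 + 51 + (-5) + 39 + 63 = 155.
Row 3: 43 + (-13) + 31 + 75 + 19 = 155.
Row 4: -1 + 23 + 70 + 11 + 55 = 158.
Row 5: 35 + 79 + 3 + 47 + (-9) = 155.
Column 1: 71 + 7 + 43 + (-1) + 35 = 155.
Column 2: 15 + 51 + (-13) + 23 + 79 = 155.
Column 3: 59 + (-5) + 31 + 70 + 3 = 158.
Column 4: -17 + 39 + 75 + 11 + 47 = 155.
Column 5: 27 + 63 + 19 + 55 + (-9) = 155.
Main diagonal: 71 + 51 + 31 + 11 + (-9) = 155.
Anti-diagonal: 27 + 39 + 31 + 23 + 35 = 155.

No — column 5 sums to 155 but column 3 sums to 158.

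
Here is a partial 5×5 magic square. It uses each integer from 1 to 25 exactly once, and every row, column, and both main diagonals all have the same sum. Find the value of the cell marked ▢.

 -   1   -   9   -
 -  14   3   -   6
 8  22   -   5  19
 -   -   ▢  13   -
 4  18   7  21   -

The entries are 1 through 25, which sum to 325, so each line sums to 325/5 = 65.
Using row 3: 8 + 22 + 5 + 19 + ? → (3,3) = 65 − 54 = 11.
Using row 5: 4 + 18 + 7 + 21 + ? → (5,5) = 65 − 50 = 15.
Using column 2: 1 + 14 + 22 + 18 + ? → (4,2) = 65 − 55 = 10.
The remaining cell in column 4 is (2,4) = 65 − 48 = 17.
Main diagonal must total 65; the given cells sum to 53, so (1,1) = 12.
Anti-diagonal needs 65; the known cells sum to 42, so (1,5) = 23.
Row 1 must total 65; the given cells sum to 45, so (1,3) = 20.
Row 2 needs 65; the known cells sum to 40, so (2,1) = 25.
Column 1: 12 + 25 + 8 + 4 + ? = 65, so (4,1) = 16.
The remaining cell in column 3 is (4,3) = 65 − 41 = 24.

24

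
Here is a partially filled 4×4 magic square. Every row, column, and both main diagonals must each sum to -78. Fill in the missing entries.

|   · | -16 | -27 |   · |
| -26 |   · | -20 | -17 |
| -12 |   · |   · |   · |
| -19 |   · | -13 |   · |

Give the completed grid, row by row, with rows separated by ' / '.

Row 2 needs -78; the known cells sum to -63, so (2,2) = -15.
The remaining cell in column 1 is (1,1) = -78 − (-57) = -21.
From column 3, -78 − (-27 + (-20) + (-13)) gives (3,3) = -18.
Using main diagonal: -21 + (-15) + (-18) + ? → (4,4) = -78 − (-54) = -24.
Row 1: -21 + (-16) + (-27) + ? = -78, so (1,4) = -14.
Row 4 must total -78; the given cells sum to -56, so (4,2) = -22.
From column 2, -78 − (-16 + (-15) + (-22)) gives (3,2) = -25.
From column 4, -78 − (-14 + (-17) + (-24)) gives (3,4) = -23.

-21 -16 -27 -14 / -26 -15 -20 -17 / -12 -25 -18 -23 / -19 -22 -13 -24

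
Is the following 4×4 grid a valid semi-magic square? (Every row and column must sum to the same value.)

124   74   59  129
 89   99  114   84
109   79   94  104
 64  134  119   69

Row 1: 124 + 74 + 59 + 129 = 386.
Row 2: 89 + 99 + 114 + 84 = 386.
Row 3: 109 + 79 + 94 + 104 = 386.
Row 4: 64 + 134 + 119 + 69 = 386.
Column 1: 124 + 89 + 109 + 64 = 386.
Column 2: 74 + 99 + 79 + 134 = 386.
Column 3: 59 + 114 + 94 + 119 = 386.
Column 4: 129 + 84 + 104 + 69 = 386.
All lines sum to 386.

Yes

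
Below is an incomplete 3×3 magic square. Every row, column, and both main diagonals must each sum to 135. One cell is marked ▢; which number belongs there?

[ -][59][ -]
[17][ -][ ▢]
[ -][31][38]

73

Row 3: 31 + 38 + ? = 135, so (3,1) = 66.
From column 1, 135 − (17 + 66) gives (1,1) = 52.
From column 2, 135 − (59 + 31) gives (2,2) = 45.
The remaining cell in anti-diagonal is (1,3) = 135 − 111 = 24.
Row 2 must total 135; the given cells sum to 62, so (2,3) = 73.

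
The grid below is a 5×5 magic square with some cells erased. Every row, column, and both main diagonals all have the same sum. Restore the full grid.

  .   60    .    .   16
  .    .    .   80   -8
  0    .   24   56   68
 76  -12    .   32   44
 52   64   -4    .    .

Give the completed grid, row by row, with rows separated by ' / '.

28 60 72 -16 16 / 4 36 48 80 -8 / 0 12 24 56 68 / 76 -12 20 32 44 / 52 64 -4 8 40

Anti-diagonal is already complete: 16 + 80 + 24 + -12 + 52 = 160, so that is the magic constant.
Row 3 needs 160; the known cells sum to 148, so (3,2) = 12.
Row 4 must total 160; the given cells sum to 140, so (4,3) = 20.
From column 2, 160 − (60 + 12 + (-12) + 64) gives (2,2) = 36.
Using column 5: 16 + (-8) + 68 + 44 + ? → (5,5) = 160 − 120 = 40.
Using main diagonal: 36 + 24 + 32 + 40 + ? → (1,1) = 160 − 132 = 28.
Row 5 needs 160; the known cells sum to 152, so (5,4) = 8.
Column 1: 28 + 0 + 76 + 52 + ? = 160, so (2,1) = 4.
Column 4 must total 160; the given cells sum to 176, so (1,4) = -16.
Row 1: 28 + 60 + (-16) + 16 + ? = 160, so (1,3) = 72.
Row 2 must total 160; the given cells sum to 112, so (2,3) = 48.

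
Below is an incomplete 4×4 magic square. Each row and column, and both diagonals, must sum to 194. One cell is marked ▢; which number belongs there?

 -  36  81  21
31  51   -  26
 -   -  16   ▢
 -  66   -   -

Row 1 needs 194; the known cells sum to 138, so (1,1) = 56.
From row 2, 194 − (31 + 51 + 26) gives (2,3) = 86.
Column 2 needs 194; the known cells sum to 153, so (3,2) = 41.
Column 3: 81 + 86 + 16 + ? = 194, so (4,3) = 11.
From main diagonal, 194 − (56 + 51 + 16) gives (4,4) = 71.
Anti-diagonal needs 194; the known cells sum to 148, so (4,1) = 46.
Using column 1: 56 + 31 + 46 + ? → (3,1) = 194 − 133 = 61.
From column 4, 194 − (21 + 26 + 71) gives (3,4) = 76.

76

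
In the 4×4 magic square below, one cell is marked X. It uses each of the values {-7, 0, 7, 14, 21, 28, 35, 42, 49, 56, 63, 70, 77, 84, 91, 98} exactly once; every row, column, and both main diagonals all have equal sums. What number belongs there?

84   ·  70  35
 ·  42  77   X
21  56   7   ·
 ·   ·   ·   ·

0

The 16 entries sum to 728, so each line sums to 728/4 = 182.
From row 1, 182 − (84 + 70 + 35) gives (1,2) = -7.
Row 3 must total 182; the given cells sum to 84, so (3,4) = 98.
Column 2 needs 182; the known cells sum to 91, so (4,2) = 91.
Column 3 must total 182; the given cells sum to 154, so (4,3) = 28.
From main diagonal, 182 − (84 + 42 + 7) gives (4,4) = 49.
Using anti-diagonal: 35 + 77 + 56 + ? → (4,1) = 182 − 168 = 14.
Column 1 needs 182; the known cells sum to 119, so (2,1) = 63.
From column 4, 182 − (35 + 98 + 49) gives (2,4) = 0.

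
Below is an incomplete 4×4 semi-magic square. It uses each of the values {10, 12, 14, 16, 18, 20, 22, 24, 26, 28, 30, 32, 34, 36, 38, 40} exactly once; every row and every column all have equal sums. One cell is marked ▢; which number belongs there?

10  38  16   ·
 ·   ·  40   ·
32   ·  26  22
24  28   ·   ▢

30

The 16 entries sum to 400, so each line sums to 400/4 = 100.
Row 1: 10 + 38 + 16 + ? = 100, so (1,4) = 36.
Using row 3: 32 + 26 + 22 + ? → (3,2) = 100 − 80 = 20.
Column 1: 10 + 32 + 24 + ? = 100, so (2,1) = 34.
Using column 2: 38 + 20 + 28 + ? → (2,2) = 100 − 86 = 14.
The remaining cell in column 3 is (4,3) = 100 − 82 = 18.
Row 2 needs 100; the known cells sum to 88, so (2,4) = 12.
Row 4 must total 100; the given cells sum to 70, so (4,4) = 30.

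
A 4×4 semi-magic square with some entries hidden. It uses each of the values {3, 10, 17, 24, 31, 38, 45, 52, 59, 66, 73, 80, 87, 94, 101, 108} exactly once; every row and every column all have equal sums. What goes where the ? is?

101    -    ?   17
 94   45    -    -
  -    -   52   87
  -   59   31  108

The 16 entries sum to 888, so each line sums to 888/4 = 222.
From row 4, 222 − (59 + 31 + 108) gives (4,1) = 24.
Column 1 must total 222; the given cells sum to 219, so (3,1) = 3.
Column 4 must total 222; the given cells sum to 212, so (2,4) = 10.
Row 2: 94 + 45 + 10 + ? = 222, so (2,3) = 73.
Row 3 needs 222; the known cells sum to 142, so (3,2) = 80.
From column 2, 222 − (45 + 80 + 59) gives (1,2) = 38.
From column 3, 222 − (73 + 52 + 31) gives (1,3) = 66.

66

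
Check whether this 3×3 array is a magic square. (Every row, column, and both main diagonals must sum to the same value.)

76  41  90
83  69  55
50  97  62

Row 1: 76 + 41 + 90 = 207.
Row 2: 83 + 69 + 55 = 207.
Row 3: 50 + 97 + 62 = 209.
Column 1: 76 + 83 + 50 = 209.
Column 2: 41 + 69 + 97 = 207.
Column 3: 90 + 55 + 62 = 207.
Main diagonal: 76 + 69 + 62 = 207.
Anti-diagonal: 90 + 69 + 50 = 209.

No — main diagonal sums to 207 but column 1 sums to 209.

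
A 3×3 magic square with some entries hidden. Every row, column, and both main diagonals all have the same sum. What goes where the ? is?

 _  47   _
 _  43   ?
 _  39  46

41

Column 2 is complete and sums to 129; that is the magic constant.
Row 3: 39 + 46 + ? = 129, so (3,1) = 44.
Main diagonal needs 129; the known cells sum to 89, so (1,1) = 40.
Anti-diagonal must total 129; the given cells sum to 87, so (1,3) = 42.
The remaining cell in column 1 is (2,1) = 129 − 84 = 45.
The remaining cell in column 3 is (2,3) = 129 − 88 = 41.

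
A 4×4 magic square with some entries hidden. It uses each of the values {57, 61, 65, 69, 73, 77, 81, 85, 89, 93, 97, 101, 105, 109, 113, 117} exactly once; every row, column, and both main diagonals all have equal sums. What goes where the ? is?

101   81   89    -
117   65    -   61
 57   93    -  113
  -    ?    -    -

109

The 16 entries sum to 1392, so each line sums to 1392/4 = 348.
Row 1: 101 + 81 + 89 + ? = 348, so (1,4) = 77.
Row 2 needs 348; the known cells sum to 243, so (2,3) = 105.
The remaining cell in row 3 is (3,3) = 348 − 263 = 85.
Column 1 must total 348; the given cells sum to 275, so (4,1) = 73.
Column 2: 81 + 65 + 93 + ? = 348, so (4,2) = 109.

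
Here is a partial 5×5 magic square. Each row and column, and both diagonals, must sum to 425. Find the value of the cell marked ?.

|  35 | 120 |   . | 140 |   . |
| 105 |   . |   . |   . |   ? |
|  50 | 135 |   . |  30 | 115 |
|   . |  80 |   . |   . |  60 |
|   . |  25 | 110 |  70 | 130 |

45

From row 3, 425 − (50 + 135 + 30 + 115) gives (3,3) = 95.
Row 5 needs 425; the known cells sum to 335, so (5,1) = 90.
Using column 1: 35 + 105 + 50 + 90 + ? → (4,1) = 425 − 280 = 145.
Column 2: 120 + 135 + 80 + 25 + ? = 425, so (2,2) = 65.
The remaining cell in main diagonal is (4,4) = 425 − 325 = 100.
Row 4: 145 + 80 + 100 + 60 + ? = 425, so (4,3) = 40.
Using column 4: 140 + 30 + 100 + 70 + ? → (2,4) = 425 − 340 = 85.
Anti-diagonal needs 425; the known cells sum to 350, so (1,5) = 75.
From row 1, 425 − (35 + 120 + 140 + 75) gives (1,3) = 55.
Column 3: 55 + 95 + 40 + 110 + ? = 425, so (2,3) = 125.
From column 5, 425 − (75 + 115 + 60 + 130) gives (2,5) = 45.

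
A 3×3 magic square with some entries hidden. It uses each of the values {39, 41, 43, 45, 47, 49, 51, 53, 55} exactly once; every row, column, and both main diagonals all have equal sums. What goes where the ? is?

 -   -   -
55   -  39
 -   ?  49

51

The 9 entries sum to 423, so each line sums to 423/3 = 141.
Row 2 must total 141; the given cells sum to 94, so (2,2) = 47.
Column 3: 39 + 49 + ? = 141, so (1,3) = 53.
Main diagonal must total 141; the given cells sum to 96, so (1,1) = 45.
The remaining cell in anti-diagonal is (3,1) = 141 − 100 = 41.
Row 1: 45 + 53 + ? = 141, so (1,2) = 43.
The remaining cell in row 3 is (3,2) = 141 − 90 = 51.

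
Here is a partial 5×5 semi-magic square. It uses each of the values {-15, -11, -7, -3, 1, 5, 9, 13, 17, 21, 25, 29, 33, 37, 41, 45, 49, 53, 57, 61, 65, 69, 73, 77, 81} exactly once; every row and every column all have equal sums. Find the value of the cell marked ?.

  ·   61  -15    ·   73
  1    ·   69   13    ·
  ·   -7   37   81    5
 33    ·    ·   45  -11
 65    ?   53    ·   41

9

The 25 entries sum to 825, so each line sums to 825/5 = 165.
The remaining cell in row 3 is (3,1) = 165 − 116 = 49.
The remaining cell in column 1 is (1,1) = 165 − 148 = 17.
The remaining cell in column 3 is (4,3) = 165 − 144 = 21.
Column 5: 73 + 5 + (-11) + 41 + ? = 165, so (2,5) = 57.
The remaining cell in row 1 is (1,4) = 165 − 136 = 29.
From row 2, 165 − (1 + 69 + 13 + 57) gives (2,2) = 25.
The remaining cell in row 4 is (4,2) = 165 − 88 = 77.
Using column 2: 61 + 25 + (-7) + 77 + ? → (5,2) = 165 − 156 = 9.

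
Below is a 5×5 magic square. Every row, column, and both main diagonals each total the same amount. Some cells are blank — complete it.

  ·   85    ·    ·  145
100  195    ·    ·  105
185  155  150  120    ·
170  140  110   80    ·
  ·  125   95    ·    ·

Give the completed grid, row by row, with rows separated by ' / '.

115 85 180 175 145 / 100 195 165 135 105 / 185 155 150 120 90 / 170 140 110 80 200 / 130 125 95 190 160

Column 2 is already complete: 85 + 195 + 155 + 140 + 125 = 700, so that is the magic constant.
Row 3 must total 700; the given cells sum to 610, so (3,5) = 90.
Row 4 needs 700; the known cells sum to 500, so (4,5) = 200.
From column 5, 700 − (145 + 105 + 90 + 200) gives (5,5) = 160.
Main diagonal: 195 + 150 + 80 + 160 + ? = 700, so (1,1) = 115.
The remaining cell in column 1 is (5,1) = 700 − 570 = 130.
From anti-diagonal, 700 − (145 + 150 + 140 + 130) gives (2,4) = 135.
Row 2: 100 + 195 + 135 + 105 + ? = 700, so (2,3) = 165.
Row 5 must total 700; the given cells sum to 510, so (5,4) = 190.
Column 3 needs 700; the known cells sum to 520, so (1,3) = 180.
Column 4 must total 700; the given cells sum to 525, so (1,4) = 175.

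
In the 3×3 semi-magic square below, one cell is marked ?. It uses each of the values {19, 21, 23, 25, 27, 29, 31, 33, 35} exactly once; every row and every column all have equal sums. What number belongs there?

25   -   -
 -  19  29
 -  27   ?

31

The 9 entries sum to 243, so each line sums to 243/3 = 81.
From row 2, 81 − (19 + 29) gives (2,1) = 33.
Column 1 needs 81; the known cells sum to 58, so (3,1) = 23.
Column 2 must total 81; the given cells sum to 46, so (1,2) = 35.
Row 1 needs 81; the known cells sum to 60, so (1,3) = 21.
Row 3 needs 81; the known cells sum to 50, so (3,3) = 31.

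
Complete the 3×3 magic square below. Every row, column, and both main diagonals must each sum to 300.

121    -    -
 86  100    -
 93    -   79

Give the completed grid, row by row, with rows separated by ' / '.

Row 2 needs 300; the known cells sum to 186, so (2,3) = 114.
From row 3, 300 − (93 + 79) gives (3,2) = 128.
From column 2, 300 − (100 + 128) gives (1,2) = 72.
Column 3: 114 + 79 + ? = 300, so (1,3) = 107.

121 72 107 / 86 100 114 / 93 128 79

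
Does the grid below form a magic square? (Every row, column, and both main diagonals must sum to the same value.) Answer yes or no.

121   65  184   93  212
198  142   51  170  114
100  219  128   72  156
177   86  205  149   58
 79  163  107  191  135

Yes

Row 1: 121 + 65 + 184 + 93 + 212 = 675.
Row 2: 198 + 142 + 51 + 170 + 114 = 675.
Row 3: 100 + 219 + 128 + 72 + 156 = 675.
Row 4: 177 + 86 + 205 + 149 + 58 = 675.
Row 5: 79 + 163 + 107 + 191 + 135 = 675.
Column 1: 121 + 198 + 100 + 177 + 79 = 675.
Column 2: 65 + 142 + 219 + 86 + 163 = 675.
Column 3: 184 + 51 + 128 + 205 + 107 = 675.
Column 4: 93 + 170 + 72 + 149 + 191 = 675.
Column 5: 212 + 114 + 156 + 58 + 135 = 675.
Main diagonal: 121 + 142 + 128 + 149 + 135 = 675.
Anti-diagonal: 212 + 170 + 128 + 86 + 79 = 675.
All lines sum to 675.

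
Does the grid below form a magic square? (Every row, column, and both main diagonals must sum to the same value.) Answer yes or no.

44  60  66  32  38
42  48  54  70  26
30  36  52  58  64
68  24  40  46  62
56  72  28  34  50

Yes

Row 1: 44 + 60 + 66 + 32 + 38 = 240.
Row 2: 42 + 48 + 54 + 70 + 26 = 240.
Row 3: 30 + 36 + 52 + 58 + 64 = 240.
Row 4: 68 + 24 + 40 + 46 + 62 = 240.
Row 5: 56 + 72 + 28 + 34 + 50 = 240.
Column 1: 44 + 42 + 30 + 68 + 56 = 240.
Column 2: 60 + 48 + 36 + 24 + 72 = 240.
Column 3: 66 + 54 + 52 + 40 + 28 = 240.
Column 4: 32 + 70 + 58 + 46 + 34 = 240.
Column 5: 38 + 26 + 64 + 62 + 50 = 240.
Main diagonal: 44 + 48 + 52 + 46 + 50 = 240.
Anti-diagonal: 38 + 70 + 52 + 24 + 56 = 240.
All lines sum to 240.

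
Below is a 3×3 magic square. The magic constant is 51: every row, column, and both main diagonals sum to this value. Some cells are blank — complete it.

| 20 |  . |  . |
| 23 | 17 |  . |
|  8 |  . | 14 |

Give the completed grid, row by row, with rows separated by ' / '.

20 5 26 / 23 17 11 / 8 29 14

Row 2 needs 51; the known cells sum to 40, so (2,3) = 11.
From row 3, 51 − (8 + 14) gives (3,2) = 29.
From column 2, 51 − (17 + 29) gives (1,2) = 5.
Column 3: 11 + 14 + ? = 51, so (1,3) = 26.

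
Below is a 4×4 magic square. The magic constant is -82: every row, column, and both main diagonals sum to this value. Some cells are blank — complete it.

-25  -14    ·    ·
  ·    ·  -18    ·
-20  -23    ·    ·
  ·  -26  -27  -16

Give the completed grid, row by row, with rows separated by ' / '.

-25 -14 -15 -28 / -24 -19 -18 -21 / -20 -23 -22 -17 / -13 -26 -27 -16

Row 4 needs -82; the known cells sum to -69, so (4,1) = -13.
Using column 1: -25 + (-20) + (-13) + ? → (2,1) = -82 − (-58) = -24.
From column 2, -82 − (-14 + (-23) + (-26)) gives (2,2) = -19.
Main diagonal needs -82; the known cells sum to -60, so (3,3) = -22.
From anti-diagonal, -82 − (-18 + (-23) + (-13)) gives (1,4) = -28.
Row 1: -25 + (-14) + (-28) + ? = -82, so (1,3) = -15.
From row 2, -82 − (-24 + (-19) + (-18)) gives (2,4) = -21.
From row 3, -82 − (-20 + (-23) + (-22)) gives (3,4) = -17.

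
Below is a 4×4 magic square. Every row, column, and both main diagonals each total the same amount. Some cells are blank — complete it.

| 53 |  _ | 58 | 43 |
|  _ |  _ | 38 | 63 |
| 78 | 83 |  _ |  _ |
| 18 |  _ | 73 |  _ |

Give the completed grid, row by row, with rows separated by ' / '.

Anti-diagonal is already complete: 43 + 38 + 83 + 18 = 182, so that is the magic constant.
The remaining cell in row 1 is (1,2) = 182 − 154 = 28.
From column 1, 182 − (53 + 78 + 18) gives (2,1) = 33.
Column 3 must total 182; the given cells sum to 169, so (3,3) = 13.
From row 2, 182 − (33 + 38 + 63) gives (2,2) = 48.
Row 3 must total 182; the given cells sum to 174, so (3,4) = 8.
Column 2 needs 182; the known cells sum to 159, so (4,2) = 23.
The remaining cell in column 4 is (4,4) = 182 − 114 = 68.

53 28 58 43 / 33 48 38 63 / 78 83 13 8 / 18 23 73 68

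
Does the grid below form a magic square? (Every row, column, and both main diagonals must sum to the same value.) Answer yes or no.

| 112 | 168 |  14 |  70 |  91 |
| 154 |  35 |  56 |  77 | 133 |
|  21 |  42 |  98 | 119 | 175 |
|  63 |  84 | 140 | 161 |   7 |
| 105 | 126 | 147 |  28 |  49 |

Row 1: 112 + 168 + 14 + 70 + 91 = 455.
Row 2: 154 + 35 + 56 + 77 + 133 = 455.
Row 3: 21 + 42 + 98 + 119 + 175 = 455.
Row 4: 63 + 84 + 140 + 161 + 7 = 455.
Row 5: 105 + 126 + 147 + 28 + 49 = 455.
Column 1: 112 + 154 + 21 + 63 + 105 = 455.
Column 2: 168 + 35 + 42 + 84 + 126 = 455.
Column 3: 14 + 56 + 98 + 140 + 147 = 455.
Column 4: 70 + 77 + 119 + 161 + 28 = 455.
Column 5: 91 + 133 + 175 + 7 + 49 = 455.
Main diagonal: 112 + 35 + 98 + 161 + 49 = 455.
Anti-diagonal: 91 + 77 + 98 + 84 + 105 = 455.
All lines sum to 455.

Yes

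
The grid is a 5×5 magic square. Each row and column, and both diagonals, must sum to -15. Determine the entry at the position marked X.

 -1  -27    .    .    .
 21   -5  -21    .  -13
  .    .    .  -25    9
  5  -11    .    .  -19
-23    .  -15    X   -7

From row 2, -15 − (21 + (-5) + (-21) + (-13)) gives (2,4) = 3.
Column 1 needs -15; the known cells sum to 2, so (3,1) = -17.
The remaining cell in column 5 is (1,5) = -15 − (-30) = 15.
Anti-diagonal: 15 + 3 + (-11) + (-23) + ? = -15, so (3,3) = 1.
Row 3: -17 + 1 + (-25) + 9 + ? = -15, so (3,2) = 17.
The remaining cell in column 2 is (5,2) = -15 − (-26) = 11.
Main diagonal: -1 + (-5) + 1 + (-7) + ? = -15, so (4,4) = -3.
Row 4 needs -15; the known cells sum to -28, so (4,3) = 13.
Row 5 needs -15; the known cells sum to -34, so (5,4) = 19.

19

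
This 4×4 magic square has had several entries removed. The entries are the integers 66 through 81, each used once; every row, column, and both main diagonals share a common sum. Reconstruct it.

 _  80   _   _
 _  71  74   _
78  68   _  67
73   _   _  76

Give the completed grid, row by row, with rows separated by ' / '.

66 80 69 79 / 77 71 74 72 / 78 68 81 67 / 73 75 70 76

The entries are 66 through 81, which sum to 1176, so each line sums to 1176/4 = 294.
Using row 3: 78 + 68 + 67 + ? → (3,3) = 294 − 213 = 81.
Column 2 must total 294; the given cells sum to 219, so (4,2) = 75.
The remaining cell in main diagonal is (1,1) = 294 − 228 = 66.
From anti-diagonal, 294 − (74 + 68 + 73) gives (1,4) = 79.
Row 1 needs 294; the known cells sum to 225, so (1,3) = 69.
Row 4 must total 294; the given cells sum to 224, so (4,3) = 70.
The remaining cell in column 1 is (2,1) = 294 − 217 = 77.
Column 4 must total 294; the given cells sum to 222, so (2,4) = 72.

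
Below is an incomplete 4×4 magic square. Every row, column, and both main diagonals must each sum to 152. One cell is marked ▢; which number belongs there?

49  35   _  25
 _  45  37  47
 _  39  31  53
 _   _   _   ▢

Row 1: 49 + 35 + 25 + ? = 152, so (1,3) = 43.
Using row 2: 45 + 37 + 47 + ? → (2,1) = 152 − 129 = 23.
From row 3, 152 − (39 + 31 + 53) gives (3,1) = 29.
From column 1, 152 − (49 + 23 + 29) gives (4,1) = 51.
Column 2: 35 + 45 + 39 + ? = 152, so (4,2) = 33.
Using column 3: 43 + 37 + 31 + ? → (4,3) = 152 − 111 = 41.
Using column 4: 25 + 47 + 53 + ? → (4,4) = 152 − 125 = 27.

27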